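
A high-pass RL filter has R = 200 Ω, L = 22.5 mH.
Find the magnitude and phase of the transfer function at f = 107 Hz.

Step 1 — Angular frequency: ω = 2π·107 = 672.3 rad/s.
Step 2 — Transfer function: H(jω) = jωL/(R + jωL).
Step 3 — Numerator jωL = j·15.13; denominator R + jωL = 200 + j15.13.
Step 4 — H = 0.005688 + j0.0752.
Step 5 — Magnitude: |H| = 0.07542 (-22.5 dB); phase: φ = 85.7°.

|H| = 0.07542 (-22.5 dB), φ = 85.7°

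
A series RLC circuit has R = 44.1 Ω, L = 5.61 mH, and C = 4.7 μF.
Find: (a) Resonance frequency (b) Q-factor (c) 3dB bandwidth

Step 1 — Resonance: ω₀ = 1/√(LC) = 1/√(0.00561·4.7e-06) = 6158 rad/s.
Step 2 — f₀ = ω₀/(2π) = 980.1 Hz.
Step 3 — Series Q: Q = ω₀L/R = 6158·0.00561/44.1 = 0.7834.
Step 4 — Bandwidth: Δω = ω₀/Q = 7861 rad/s; BW = Δω/(2π) = 1251 Hz.

(a) f₀ = 980.1 Hz  (b) Q = 0.7834  (c) BW = 1251 Hz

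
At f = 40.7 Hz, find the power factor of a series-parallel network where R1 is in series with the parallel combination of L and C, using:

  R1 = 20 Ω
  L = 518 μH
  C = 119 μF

Step 1 — Angular frequency: ω = 2π·f = 2π·40.7 = 255.7 rad/s.
Step 2 — Component impedances:
  R1: Z = R = 20 Ω
  L: Z = jωL = j·255.7·0.000518 = 0 + j0.1325 Ω
  C: Z = 1/(jωC) = -j/(ω·C) = 0 - j32.86 Ω
Step 3 — Parallel branch: L || C = 1/(1/L + 1/C) = 0 + j0.133 Ω.
Step 4 — Series with R1: Z_total = R1 + (L || C) = 20 + j0.133 Ω = 20∠0.4° Ω.
Step 5 — Power factor: PF = cos(φ) = Re(Z)/|Z| = 20/20 = 1.
Step 6 — Type: Im(Z) = 0.133 ⇒ lagging (phase φ = 0.4°).

PF = 1 (lagging, φ = 0.4°)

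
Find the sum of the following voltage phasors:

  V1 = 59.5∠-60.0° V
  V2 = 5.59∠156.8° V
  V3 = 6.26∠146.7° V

Step 1 — Convert each phasor to rectangular form:
  V1 = 59.5·(cos(-60.0°) + j·sin(-60.0°)) = 29.75 - j51.53 V
  V2 = 5.59·(cos(156.8°) + j·sin(156.8°)) = -5.138 + j2.202 V
  V3 = 6.26·(cos(146.7°) + j·sin(146.7°)) = -5.232 + j3.437 V
Step 2 — Sum components: V_total = 19.38 - j45.89 V.
Step 3 — Convert to polar: |V_total| = 49.81 V, ∠V_total = -67.1°.

V_total = 49.81∠-67.1° V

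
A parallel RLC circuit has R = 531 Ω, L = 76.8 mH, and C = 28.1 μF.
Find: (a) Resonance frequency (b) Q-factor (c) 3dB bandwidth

Step 1 — Resonance: ω₀ = 1/√(LC) = 1/√(0.0768·2.81e-05) = 680.7 rad/s.
Step 2 — f₀ = ω₀/(2π) = 108.3 Hz.
Step 3 — Parallel Q: Q = R/(ω₀L) = 531/(680.7·0.0768) = 10.16.
Step 4 — Bandwidth: Δω = ω₀/Q = 67.02 rad/s; BW = Δω/(2π) = 10.67 Hz.

(a) f₀ = 108.3 Hz  (b) Q = 10.16  (c) BW = 10.67 Hz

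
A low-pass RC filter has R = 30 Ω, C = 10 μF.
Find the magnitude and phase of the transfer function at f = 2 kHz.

Step 1 — Angular frequency: ω = 2π·2000 = 1.257e+04 rad/s.
Step 2 — Transfer function: H(jω) = 1/(1 + jωRC).
Step 3 — Denominator: 1 + jωRC = 1 + j·1.257e+04·30·1e-05 = 1 + j3.77.
Step 4 — H = 0.06574 - j0.2478.
Step 5 — Magnitude: |H| = 0.2564 (-11.8 dB); phase: φ = -75.1°.

|H| = 0.2564 (-11.8 dB), φ = -75.1°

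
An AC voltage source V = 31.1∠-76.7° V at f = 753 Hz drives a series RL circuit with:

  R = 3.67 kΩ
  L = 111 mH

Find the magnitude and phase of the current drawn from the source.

Step 1 — Angular frequency: ω = 2π·f = 2π·753 = 4731 rad/s.
Step 2 — Component impedances:
  R: Z = R = 3670 Ω
  L: Z = jωL = j·4731·0.111 = 0 + j525.2 Ω
Step 3 — Series combination: Z_total = R + L = 3670 + j525.2 Ω = 3707∠8.1° Ω.
Step 4 — Source phasor: V = 31.1∠-76.7° V = 7.155 - j30.27 V.
Step 5 — Ohm's law: I = V / Z_total = (7.155 - j30.27) / (3670 + j525.2) = 0.0007539 - j0.008355 A.
Step 6 — Convert to polar: |I| = 0.008389 A, ∠I = -84.8°.

I = 0.008389∠-84.8° A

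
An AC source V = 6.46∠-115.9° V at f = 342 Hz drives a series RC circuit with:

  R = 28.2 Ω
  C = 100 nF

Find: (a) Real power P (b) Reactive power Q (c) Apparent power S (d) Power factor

Step 1 — Angular frequency: ω = 2π·f = 2π·342 = 2149 rad/s.
Step 2 — Component impedances:
  R: Z = R = 28.2 Ω
  C: Z = 1/(jωC) = -j/(ω·C) = 0 - j4654 Ω
Step 3 — Series combination: Z_total = R + C = 28.2 - j4654 Ω = 4654∠-89.7° Ω.
Step 4 — Source phasor: V = 6.46∠-115.9° V = -2.822 - j5.811 V.
Step 5 — Current: I = V / Z = 0.001245 - j0.0006139 A = 0.001388∠-26.2° A.
Step 6 — Complex power: S = V·I* = 5.434e-05 - j0.008967 VA.
Step 7 — Real power: P = Re(S) = 5.434e-05 W.
Step 8 — Reactive power: Q = Im(S) = -0.008967 VAR.
Step 9 — Apparent power: |S| = 0.008967 VA.
Step 10 — Power factor: PF = P/|S| = 0.00606 (leading).

(a) P = 5.434e-05 W  (b) Q = -0.008967 VAR  (c) S = 0.008967 VA  (d) PF = 0.00606 (leading)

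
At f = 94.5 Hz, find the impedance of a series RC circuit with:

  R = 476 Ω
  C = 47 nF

Step 1 — Angular frequency: ω = 2π·f = 2π·94.5 = 593.8 rad/s.
Step 2 — Component impedances:
  R: Z = R = 476 Ω
  C: Z = 1/(jωC) = -j/(ω·C) = 0 - j3.583e+04 Ω
Step 3 — Series combination: Z_total = R + C = 476 - j3.583e+04 Ω = 3.584e+04∠-89.2° Ω.

Z = 476 - j3.583e+04 Ω = 3.584e+04∠-89.2° Ω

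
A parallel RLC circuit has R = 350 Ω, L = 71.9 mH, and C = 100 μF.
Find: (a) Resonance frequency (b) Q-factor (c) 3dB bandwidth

Step 1 — Resonance: ω₀ = 1/√(LC) = 1/√(0.0719·0.0001) = 372.9 rad/s.
Step 2 — f₀ = ω₀/(2π) = 59.35 Hz.
Step 3 — Parallel Q: Q = R/(ω₀L) = 350/(372.9·0.0719) = 13.05.
Step 4 — Bandwidth: Δω = ω₀/Q = 28.57 rad/s; BW = Δω/(2π) = 4.547 Hz.

(a) f₀ = 59.35 Hz  (b) Q = 13.05  (c) BW = 4.547 Hz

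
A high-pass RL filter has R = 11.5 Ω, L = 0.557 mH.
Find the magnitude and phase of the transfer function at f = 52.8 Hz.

Step 1 — Angular frequency: ω = 2π·52.8 = 331.8 rad/s.
Step 2 — Transfer function: H(jω) = jωL/(R + jωL).
Step 3 — Numerator jωL = j·0.1848; denominator R + jωL = 11.5 + j0.1848.
Step 4 — H = 0.0002581 + j0.01606.
Step 5 — Magnitude: |H| = 0.01607 (-35.9 dB); phase: φ = 89.1°.

|H| = 0.01607 (-35.9 dB), φ = 89.1°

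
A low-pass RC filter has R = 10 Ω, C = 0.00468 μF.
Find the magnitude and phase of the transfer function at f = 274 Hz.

Step 1 — Angular frequency: ω = 2π·274 = 1722 rad/s.
Step 2 — Transfer function: H(jω) = 1/(1 + jωRC).
Step 3 — Denominator: 1 + jωRC = 1 + j·1722·10·4.68e-09 = 1 + j8.057e-05.
Step 4 — H = 1 - j8.057e-05.
Step 5 — Magnitude: |H| = 1 (-0.0 dB); phase: φ = -0.0°.

|H| = 1 (-0.0 dB), φ = -0.0°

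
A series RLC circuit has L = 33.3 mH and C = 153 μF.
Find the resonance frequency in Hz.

Step 1 — Resonance condition Im(Z)=0 gives ω₀ = 1/√(LC).
Step 2 — ω₀ = 1/√(0.0333·0.000153) = 443 rad/s.
Step 3 — f₀ = ω₀/(2π) = 70.51 Hz.

f₀ = 70.51 Hz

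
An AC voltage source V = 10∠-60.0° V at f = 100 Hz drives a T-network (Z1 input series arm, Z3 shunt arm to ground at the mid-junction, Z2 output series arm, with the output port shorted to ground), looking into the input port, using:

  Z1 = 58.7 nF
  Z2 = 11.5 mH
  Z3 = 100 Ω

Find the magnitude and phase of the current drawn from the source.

Step 1 — Angular frequency: ω = 2π·f = 2π·100 = 628.3 rad/s.
Step 2 — Component impedances:
  Z1: Z = 1/(jωC) = -j/(ω·C) = 0 - j2.711e+04 Ω
  Z2: Z = jωL = j·628.3·0.0115 = 0 + j7.226 Ω
  Z3: Z = R = 100 Ω
Step 3 — With the output port shorted to ground, the output series arm Z2 runs from the junction to ground; the shunt arm Z3 also runs from the junction to ground. They appear in parallel: Z3 || Z2 = 0.5194 + j7.188 Ω.
Step 4 — Series with input arm Z1: Z_in = Z1 + (Z3 || Z2) = 0.5194 - j2.711e+04 Ω = 2.711e+04∠-90.0° Ω.
Step 5 — Source phasor: V = 10∠-60.0° V = 5 - j8.66 V.
Step 6 — Ohm's law: I = V / Z_total = (5 - j8.66) / (0.5194 - j2.711e+04) = 0.0003195 + j0.0001845 A.
Step 7 — Convert to polar: |I| = 0.0003689 A, ∠I = 30.0°.

I = 0.0003689∠30.0° A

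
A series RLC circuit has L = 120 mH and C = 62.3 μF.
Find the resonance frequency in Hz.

Step 1 — Resonance condition Im(Z)=0 gives ω₀ = 1/√(LC).
Step 2 — ω₀ = 1/√(0.12·6.23e-05) = 365.7 rad/s.
Step 3 — f₀ = ω₀/(2π) = 58.21 Hz.

f₀ = 58.21 Hz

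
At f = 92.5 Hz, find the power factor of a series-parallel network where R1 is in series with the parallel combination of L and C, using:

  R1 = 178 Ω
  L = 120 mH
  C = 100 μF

Step 1 — Angular frequency: ω = 2π·f = 2π·92.5 = 581.2 rad/s.
Step 2 — Component impedances:
  R1: Z = R = 178 Ω
  L: Z = jωL = j·581.2·0.12 = 0 + j69.74 Ω
  C: Z = 1/(jωC) = -j/(ω·C) = 0 - j17.21 Ω
Step 3 — Parallel branch: L || C = 1/(1/L + 1/C) = 0 - j22.84 Ω.
Step 4 — Series with R1: Z_total = R1 + (L || C) = 178 - j22.84 Ω = 179.5∠-7.3° Ω.
Step 5 — Power factor: PF = cos(φ) = Re(Z)/|Z| = 178/179.46 = 0.9919.
Step 6 — Type: Im(Z) = -22.84 ⇒ leading (phase φ = -7.3°).

PF = 0.9919 (leading, φ = -7.3°)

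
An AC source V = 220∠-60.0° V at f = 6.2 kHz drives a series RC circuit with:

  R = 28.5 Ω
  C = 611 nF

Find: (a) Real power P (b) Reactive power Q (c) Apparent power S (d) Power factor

Step 1 — Angular frequency: ω = 2π·f = 2π·6200 = 3.896e+04 rad/s.
Step 2 — Component impedances:
  R: Z = R = 28.5 Ω
  C: Z = 1/(jωC) = -j/(ω·C) = 0 - j42.01 Ω
Step 3 — Series combination: Z_total = R + C = 28.5 - j42.01 Ω = 50.77∠-55.8° Ω.
Step 4 — Source phasor: V = 220∠-60.0° V = 110 - j190.5 V.
Step 5 — Current: I = V / Z = 4.322 - j0.3137 A = 4.333∠-4.2° A.
Step 6 — Complex power: S = V·I* = 535.2 - j789 VA.
Step 7 — Real power: P = Re(S) = 535.2 W.
Step 8 — Reactive power: Q = Im(S) = -789 VAR.
Step 9 — Apparent power: |S| = 953.4 VA.
Step 10 — Power factor: PF = P/|S| = 0.5614 (leading).

(a) P = 535.2 W  (b) Q = -789 VAR  (c) S = 953.4 VA  (d) PF = 0.5614 (leading)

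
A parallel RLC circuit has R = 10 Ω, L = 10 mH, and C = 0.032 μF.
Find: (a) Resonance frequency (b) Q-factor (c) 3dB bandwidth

Step 1 — Resonance: ω₀ = 1/√(LC) = 1/√(0.01·3.2e-08) = 5.59e+04 rad/s.
Step 2 — f₀ = ω₀/(2π) = 8897 Hz.
Step 3 — Parallel Q: Q = R/(ω₀L) = 10/(5.59e+04·0.01) = 0.01789.
Step 4 — Bandwidth: Δω = ω₀/Q = 3.125e+06 rad/s; BW = Δω/(2π) = 4.974e+05 Hz.

(a) f₀ = 8897 Hz  (b) Q = 0.01789  (c) BW = 4.974e+05 Hz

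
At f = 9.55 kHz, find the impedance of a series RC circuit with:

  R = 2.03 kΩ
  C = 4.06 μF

Step 1 — Angular frequency: ω = 2π·f = 2π·9550 = 6e+04 rad/s.
Step 2 — Component impedances:
  R: Z = R = 2030 Ω
  C: Z = 1/(jωC) = -j/(ω·C) = 0 - j4.105 Ω
Step 3 — Series combination: Z_total = R + C = 2030 - j4.105 Ω = 2030∠-0.1° Ω.

Z = 2030 - j4.105 Ω = 2030∠-0.1° Ω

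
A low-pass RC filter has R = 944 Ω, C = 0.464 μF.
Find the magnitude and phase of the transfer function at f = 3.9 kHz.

Step 1 — Angular frequency: ω = 2π·3900 = 2.45e+04 rad/s.
Step 2 — Transfer function: H(jω) = 1/(1 + jωRC).
Step 3 — Denominator: 1 + jωRC = 1 + j·2.45e+04·944·4.64e-07 = 1 + j10.73.
Step 4 — H = 0.008606 - j0.09237.
Step 5 — Magnitude: |H| = 0.09277 (-20.7 dB); phase: φ = -84.7°.

|H| = 0.09277 (-20.7 dB), φ = -84.7°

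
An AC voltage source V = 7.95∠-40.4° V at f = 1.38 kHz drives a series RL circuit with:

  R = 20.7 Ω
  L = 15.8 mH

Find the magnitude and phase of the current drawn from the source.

Step 1 — Angular frequency: ω = 2π·f = 2π·1380 = 8671 rad/s.
Step 2 — Component impedances:
  R: Z = R = 20.7 Ω
  L: Z = jωL = j·8671·0.0158 = 0 + j137 Ω
Step 3 — Series combination: Z_total = R + L = 20.7 + j137 Ω = 138.6∠81.4° Ω.
Step 4 — Source phasor: V = 7.95∠-40.4° V = 6.054 - j5.153 V.
Step 5 — Ohm's law: I = V / Z_total = (6.054 - j5.153) / (20.7 + j137) = -0.03024 - j0.04876 A.
Step 6 — Convert to polar: |I| = 0.05738 A, ∠I = -121.8°.

I = 0.05738∠-121.8° A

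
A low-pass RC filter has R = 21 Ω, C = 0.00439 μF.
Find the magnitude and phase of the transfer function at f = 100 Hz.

Step 1 — Angular frequency: ω = 2π·100 = 628.3 rad/s.
Step 2 — Transfer function: H(jω) = 1/(1 + jωRC).
Step 3 — Denominator: 1 + jωRC = 1 + j·628.3·21·4.39e-09 = 1 + j5.792e-05.
Step 4 — H = 1 - j5.792e-05.
Step 5 — Magnitude: |H| = 1 (-0.0 dB); phase: φ = -0.0°.

|H| = 1 (-0.0 dB), φ = -0.0°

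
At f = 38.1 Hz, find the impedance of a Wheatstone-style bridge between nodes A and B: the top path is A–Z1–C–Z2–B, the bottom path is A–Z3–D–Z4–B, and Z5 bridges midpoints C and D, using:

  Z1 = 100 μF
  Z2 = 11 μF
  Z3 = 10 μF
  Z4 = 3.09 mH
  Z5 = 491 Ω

Step 1 — Angular frequency: ω = 2π·f = 2π·38.1 = 239.4 rad/s.
Step 2 — Component impedances:
  Z1: Z = 1/(jωC) = -j/(ω·C) = 0 - j41.77 Ω
  Z2: Z = 1/(jωC) = -j/(ω·C) = 0 - j379.8 Ω
  Z3: Z = 1/(jωC) = -j/(ω·C) = 0 - j417.7 Ω
  Z4: Z = jωL = j·239.4·0.00309 = 0 + j0.7397 Ω
  Z5: Z = R = 491 Ω
Step 3 — Bridge requires nodal analysis (the Z5 bridge couples midpoints C and D, so the two paths cannot be reduced to a simple series/parallel combination). Setting node B to ground and injecting 1 A at node A, the 3-node admittance system at A, C, D solves to V_A = Z_AB = 61.85 - j183.5 Ω = 193.6∠-71.4° Ω.

Z = 61.85 - j183.5 Ω = 193.6∠-71.4° Ω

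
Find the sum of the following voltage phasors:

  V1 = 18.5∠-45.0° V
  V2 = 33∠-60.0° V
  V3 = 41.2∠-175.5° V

Step 1 — Convert each phasor to rectangular form:
  V1 = 18.5·(cos(-45.0°) + j·sin(-45.0°)) = 13.08 - j13.08 V
  V2 = 33·(cos(-60.0°) + j·sin(-60.0°)) = 16.5 - j28.58 V
  V3 = 41.2·(cos(-175.5°) + j·sin(-175.5°)) = -41.07 - j3.233 V
Step 2 — Sum components: V_total = -11.49 - j44.89 V.
Step 3 — Convert to polar: |V_total| = 46.34 V, ∠V_total = -104.4°.

V_total = 46.34∠-104.4° V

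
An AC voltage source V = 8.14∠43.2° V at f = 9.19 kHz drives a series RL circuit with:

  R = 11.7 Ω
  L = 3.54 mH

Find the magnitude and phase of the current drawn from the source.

Step 1 — Angular frequency: ω = 2π·f = 2π·9190 = 5.774e+04 rad/s.
Step 2 — Component impedances:
  R: Z = R = 11.7 Ω
  L: Z = jωL = j·5.774e+04·0.00354 = 0 + j204.4 Ω
Step 3 — Series combination: Z_total = R + L = 11.7 + j204.4 Ω = 204.7∠86.7° Ω.
Step 4 — Source phasor: V = 8.14∠43.2° V = 5.934 + j5.572 V.
Step 5 — Ohm's law: I = V / Z_total = (5.934 + j5.572) / (11.7 + j204.4) = 0.02883 - j0.02738 A.
Step 6 — Convert to polar: |I| = 0.03976 A, ∠I = -43.5°.

I = 0.03976∠-43.5° A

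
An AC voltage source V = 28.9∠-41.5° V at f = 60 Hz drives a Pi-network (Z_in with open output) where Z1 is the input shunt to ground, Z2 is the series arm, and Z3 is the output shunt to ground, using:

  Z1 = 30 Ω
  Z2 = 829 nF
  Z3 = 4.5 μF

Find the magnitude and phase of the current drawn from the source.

Step 1 — Angular frequency: ω = 2π·f = 2π·60 = 377 rad/s.
Step 2 — Component impedances:
  Z1: Z = R = 30 Ω
  Z2: Z = 1/(jωC) = -j/(ω·C) = 0 - j3200 Ω
  Z3: Z = 1/(jωC) = -j/(ω·C) = 0 - j589.5 Ω
Step 3 — With open output, the series arm Z2 and the output shunt Z3 appear in series to ground: Z2 + Z3 = 0 - j3789 Ω.
Step 4 — Parallel with input shunt Z1: Z_in = Z1 || (Z2 + Z3) = 30 - j0.2375 Ω = 30∠-0.5° Ω.
Step 5 — Source phasor: V = 28.9∠-41.5° V = 21.64 - j19.15 V.
Step 6 — Ohm's law: I = V / Z_total = (21.64 - j19.15) / (30 - j0.2375) = 0.7265 - j0.6326 A.
Step 7 — Convert to polar: |I| = 0.9634 A, ∠I = -41.0°.

I = 0.9634∠-41.0° A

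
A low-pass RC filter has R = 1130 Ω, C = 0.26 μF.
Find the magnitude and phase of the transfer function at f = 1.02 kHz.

Step 1 — Angular frequency: ω = 2π·1020 = 6409 rad/s.
Step 2 — Transfer function: H(jω) = 1/(1 + jωRC).
Step 3 — Denominator: 1 + jωRC = 1 + j·6409·1130·2.6e-07 = 1 + j1.883.
Step 4 — H = 0.22 - j0.4142.
Step 5 — Magnitude: |H| = 0.469 (-6.6 dB); phase: φ = -62.0°.

|H| = 0.469 (-6.6 dB), φ = -62.0°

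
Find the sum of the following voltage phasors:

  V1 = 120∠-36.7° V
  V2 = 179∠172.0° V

Step 1 — Convert each phasor to rectangular form:
  V1 = 120·(cos(-36.7°) + j·sin(-36.7°)) = 96.21 - j71.72 V
  V2 = 179·(cos(172.0°) + j·sin(172.0°)) = -177.3 + j24.91 V
Step 2 — Sum components: V_total = -81.04 - j46.8 V.
Step 3 — Convert to polar: |V_total| = 93.59 V, ∠V_total = -150.0°.

V_total = 93.59∠-150.0° V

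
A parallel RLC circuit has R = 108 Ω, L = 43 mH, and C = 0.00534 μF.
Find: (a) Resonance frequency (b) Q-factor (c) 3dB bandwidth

Step 1 — Resonance: ω₀ = 1/√(LC) = 1/√(0.043·5.34e-09) = 6.599e+04 rad/s.
Step 2 — f₀ = ω₀/(2π) = 1.05e+04 Hz.
Step 3 — Parallel Q: Q = R/(ω₀L) = 108/(6.599e+04·0.043) = 0.03806.
Step 4 — Bandwidth: Δω = ω₀/Q = 1.734e+06 rad/s; BW = Δω/(2π) = 2.76e+05 Hz.

(a) f₀ = 1.05e+04 Hz  (b) Q = 0.03806  (c) BW = 2.76e+05 Hz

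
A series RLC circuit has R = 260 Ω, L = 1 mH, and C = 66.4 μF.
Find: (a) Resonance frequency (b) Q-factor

Step 1 — Resonance condition Im(Z)=0 gives ω₀ = 1/√(LC).
Step 2 — ω₀ = 1/√(0.001·6.64e-05) = 3881 rad/s.
Step 3 — f₀ = ω₀/(2π) = 617.6 Hz.
Step 4 — Series Q: Q = ω₀L/R = 3881·0.001/260 = 0.01493.

(a) f₀ = 617.6 Hz  (b) Q = 0.01493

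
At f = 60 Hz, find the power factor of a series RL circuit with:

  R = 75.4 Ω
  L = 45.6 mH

Step 1 — Angular frequency: ω = 2π·f = 2π·60 = 377 rad/s.
Step 2 — Component impedances:
  R: Z = R = 75.4 Ω
  L: Z = jωL = j·377·0.0456 = 0 + j17.19 Ω
Step 3 — Series combination: Z_total = R + L = 75.4 + j17.19 Ω = 77.33∠12.8° Ω.
Step 4 — Power factor: PF = cos(φ) = Re(Z)/|Z| = 75.4/77.33 = 0.975.
Step 5 — Type: Im(Z) = 17.19 ⇒ lagging (phase φ = 12.8°).

PF = 0.975 (lagging, φ = 12.8°)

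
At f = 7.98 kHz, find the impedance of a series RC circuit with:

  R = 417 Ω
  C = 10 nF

Step 1 — Angular frequency: ω = 2π·f = 2π·7980 = 5.014e+04 rad/s.
Step 2 — Component impedances:
  R: Z = R = 417 Ω
  C: Z = 1/(jωC) = -j/(ω·C) = 0 - j1994 Ω
Step 3 — Series combination: Z_total = R + C = 417 - j1994 Ω = 2038∠-78.2° Ω.

Z = 417 - j1994 Ω = 2038∠-78.2° Ω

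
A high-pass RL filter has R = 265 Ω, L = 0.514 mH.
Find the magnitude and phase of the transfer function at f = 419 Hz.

Step 1 — Angular frequency: ω = 2π·419 = 2633 rad/s.
Step 2 — Transfer function: H(jω) = jωL/(R + jωL).
Step 3 — Numerator jωL = j·1.353; denominator R + jωL = 265 + j1.353.
Step 4 — H = 2.607e-05 + j0.005106.
Step 5 — Magnitude: |H| = 0.005106 (-45.8 dB); phase: φ = 89.7°.

|H| = 0.005106 (-45.8 dB), φ = 89.7°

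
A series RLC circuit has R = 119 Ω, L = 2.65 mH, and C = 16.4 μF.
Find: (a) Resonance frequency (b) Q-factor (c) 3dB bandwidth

Step 1 — Resonance condition Im(Z)=0 gives ω₀ = 1/√(LC).
Step 2 — ω₀ = 1/√(0.00265·1.64e-05) = 4797 rad/s.
Step 3 — f₀ = ω₀/(2π) = 763.4 Hz.
Step 4 — Series Q: Q = ω₀L/R = 4797·0.00265/119 = 0.1068.
Step 5 — 3dB bandwidth: Δω = ω₀/Q = 4.491e+04 rad/s; BW = Δω/(2π) = 7147 Hz.

(a) f₀ = 763.4 Hz  (b) Q = 0.1068  (c) BW = 7147 Hz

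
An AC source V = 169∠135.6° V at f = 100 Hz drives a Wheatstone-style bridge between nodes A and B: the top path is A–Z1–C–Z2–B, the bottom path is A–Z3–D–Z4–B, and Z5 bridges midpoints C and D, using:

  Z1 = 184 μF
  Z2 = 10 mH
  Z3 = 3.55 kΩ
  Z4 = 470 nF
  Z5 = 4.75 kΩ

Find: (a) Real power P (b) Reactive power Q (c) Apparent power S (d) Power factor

Step 1 — Angular frequency: ω = 2π·f = 2π·100 = 628.3 rad/s.
Step 2 — Component impedances:
  Z1: Z = 1/(jωC) = -j/(ω·C) = 0 - j8.65 Ω
  Z2: Z = jωL = j·628.3·0.01 = 0 + j6.283 Ω
  Z3: Z = R = 3550 Ω
  Z4: Z = 1/(jωC) = -j/(ω·C) = 0 - j3386 Ω
  Z5: Z = R = 4750 Ω
Step 3 — Bridge requires nodal analysis (the Z5 bridge couples midpoints C and D, so the two paths cannot be reduced to a simple series/parallel combination). Setting node B to ground and injecting 1 A at node A, the 3-node admittance system at A, C, D solves to V_A = Z_AB = 0.009249 - j2.366 Ω = 2.366∠-89.8° Ω.
Step 4 — Source phasor: V = 169∠135.6° V = -120.7 + j118.2 V.
Step 5 — Current: I = V / Z = -50.17 - j50.83 A = 71.42∠-134.6° A.
Step 6 — Complex power: S = V·I* = 47.18 - j1.207e+04 VA.
Step 7 — Real power: P = Re(S) = 47.18 W.
Step 8 — Reactive power: Q = Im(S) = -1.207e+04 VAR.
Step 9 — Apparent power: |S| = 1.207e+04 VA.
Step 10 — Power factor: PF = P/|S| = 0.003909 (leading).

(a) P = 47.18 W  (b) Q = -1.207e+04 VAR  (c) S = 1.207e+04 VA  (d) PF = 0.003909 (leading)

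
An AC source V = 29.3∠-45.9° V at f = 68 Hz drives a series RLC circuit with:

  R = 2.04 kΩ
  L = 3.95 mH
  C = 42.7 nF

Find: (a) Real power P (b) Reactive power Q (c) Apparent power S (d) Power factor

Step 1 — Angular frequency: ω = 2π·f = 2π·68 = 427.3 rad/s.
Step 2 — Component impedances:
  R: Z = R = 2040 Ω
  L: Z = jωL = j·427.3·0.00395 = 0 + j1.688 Ω
  C: Z = 1/(jωC) = -j/(ω·C) = 0 - j5.481e+04 Ω
Step 3 — Series combination: Z_total = R + L + C = 2040 - j5.481e+04 Ω = 5.485e+04∠-87.9° Ω.
Step 4 — Source phasor: V = 29.3∠-45.9° V = 20.39 - j21.04 V.
Step 5 — Current: I = V / Z = 0.0003972 + j0.0003572 A = 0.0005342∠42.0° A.
Step 6 — Complex power: S = V·I* = 0.0005821 - j0.01564 VA.
Step 7 — Real power: P = Re(S) = 0.0005821 W.
Step 8 — Reactive power: Q = Im(S) = -0.01564 VAR.
Step 9 — Apparent power: |S| = 0.01565 VA.
Step 10 — Power factor: PF = P/|S| = 0.03719 (leading).

(a) P = 0.0005821 W  (b) Q = -0.01564 VAR  (c) S = 0.01565 VA  (d) PF = 0.03719 (leading)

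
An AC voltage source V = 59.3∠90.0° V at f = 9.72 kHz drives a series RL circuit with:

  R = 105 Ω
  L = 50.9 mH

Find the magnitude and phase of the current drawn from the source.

Step 1 — Angular frequency: ω = 2π·f = 2π·9720 = 6.107e+04 rad/s.
Step 2 — Component impedances:
  R: Z = R = 105 Ω
  L: Z = jωL = j·6.107e+04·0.0509 = 0 + j3109 Ω
Step 3 — Series combination: Z_total = R + L = 105 + j3109 Ω = 3110∠88.1° Ω.
Step 4 — Source phasor: V = 59.3∠90.0° V = 0 + j59.3 V.
Step 5 — Ohm's law: I = V / Z_total = (0 + j59.3) / (105 + j3109) = 0.01905 + j0.0006436 A.
Step 6 — Convert to polar: |I| = 0.01907 A, ∠I = 1.9°.

I = 0.01907∠1.9° A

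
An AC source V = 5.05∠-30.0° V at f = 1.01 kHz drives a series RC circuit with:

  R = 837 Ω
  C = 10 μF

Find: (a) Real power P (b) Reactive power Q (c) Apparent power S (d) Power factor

Step 1 — Angular frequency: ω = 2π·f = 2π·1010 = 6346 rad/s.
Step 2 — Component impedances:
  R: Z = R = 837 Ω
  C: Z = 1/(jωC) = -j/(ω·C) = 0 - j15.76 Ω
Step 3 — Series combination: Z_total = R + C = 837 - j15.76 Ω = 837.1∠-1.1° Ω.
Step 4 — Source phasor: V = 5.05∠-30.0° V = 4.373 - j2.525 V.
Step 5 — Current: I = V / Z = 0.00528 - j0.002917 A = 0.006032∠-28.9° A.
Step 6 — Complex power: S = V·I* = 0.03046 - j0.0005734 VA.
Step 7 — Real power: P = Re(S) = 0.03046 W.
Step 8 — Reactive power: Q = Im(S) = -0.0005734 VAR.
Step 9 — Apparent power: |S| = 0.03046 VA.
Step 10 — Power factor: PF = P/|S| = 0.9998 (leading).

(a) P = 0.03046 W  (b) Q = -0.0005734 VAR  (c) S = 0.03046 VA  (d) PF = 0.9998 (leading)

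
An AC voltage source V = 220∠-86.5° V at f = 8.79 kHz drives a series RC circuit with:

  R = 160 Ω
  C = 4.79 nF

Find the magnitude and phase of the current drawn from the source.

Step 1 — Angular frequency: ω = 2π·f = 2π·8790 = 5.523e+04 rad/s.
Step 2 — Component impedances:
  R: Z = R = 160 Ω
  C: Z = 1/(jωC) = -j/(ω·C) = 0 - j3780 Ω
Step 3 — Series combination: Z_total = R + C = 160 - j3780 Ω = 3783∠-87.6° Ω.
Step 4 — Source phasor: V = 220∠-86.5° V = 13.43 - j219.6 V.
Step 5 — Ohm's law: I = V / Z_total = (13.43 - j219.6) / (160 - j3780) = 0.05814 + j0.001092 A.
Step 6 — Convert to polar: |I| = 0.05815 A, ∠I = 1.1°.

I = 0.05815∠1.1° A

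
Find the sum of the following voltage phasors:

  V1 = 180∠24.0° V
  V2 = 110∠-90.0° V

Step 1 — Convert each phasor to rectangular form:
  V1 = 180·(cos(24.0°) + j·sin(24.0°)) = 164.4 + j73.21 V
  V2 = 110·(cos(-90.0°) + j·sin(-90.0°)) = 0 - j110 V
Step 2 — Sum components: V_total = 164.4 - j36.79 V.
Step 3 — Convert to polar: |V_total| = 168.5 V, ∠V_total = -12.6°.

V_total = 168.5∠-12.6° V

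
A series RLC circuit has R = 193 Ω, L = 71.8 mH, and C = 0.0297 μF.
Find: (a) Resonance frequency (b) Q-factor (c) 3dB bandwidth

Step 1 — Resonance condition Im(Z)=0 gives ω₀ = 1/√(LC).
Step 2 — ω₀ = 1/√(0.0718·2.97e-08) = 2.166e+04 rad/s.
Step 3 — f₀ = ω₀/(2π) = 3447 Hz.
Step 4 — Series Q: Q = ω₀L/R = 2.166e+04·0.0718/193 = 8.056.
Step 5 — 3dB bandwidth: Δω = ω₀/Q = 2688 rad/s; BW = Δω/(2π) = 427.8 Hz.

(a) f₀ = 3447 Hz  (b) Q = 8.056  (c) BW = 427.8 Hz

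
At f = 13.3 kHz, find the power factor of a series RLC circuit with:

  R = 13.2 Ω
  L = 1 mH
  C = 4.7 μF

Step 1 — Angular frequency: ω = 2π·f = 2π·1.33e+04 = 8.357e+04 rad/s.
Step 2 — Component impedances:
  R: Z = R = 13.2 Ω
  L: Z = jωL = j·8.357e+04·0.001 = 0 + j83.57 Ω
  C: Z = 1/(jωC) = -j/(ω·C) = 0 - j2.546 Ω
Step 3 — Series combination: Z_total = R + L + C = 13.2 + j81.02 Ω = 82.09∠80.7° Ω.
Step 4 — Power factor: PF = cos(φ) = Re(Z)/|Z| = 13.2/82.09 = 0.1608.
Step 5 — Type: Im(Z) = 81.02 ⇒ lagging (phase φ = 80.7°).

PF = 0.1608 (lagging, φ = 80.7°)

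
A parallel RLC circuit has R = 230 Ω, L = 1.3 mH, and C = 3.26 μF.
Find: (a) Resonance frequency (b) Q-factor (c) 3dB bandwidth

Step 1 — Resonance: ω₀ = 1/√(LC) = 1/√(0.0013·3.26e-06) = 1.536e+04 rad/s.
Step 2 — f₀ = ω₀/(2π) = 2445 Hz.
Step 3 — Parallel Q: Q = R/(ω₀L) = 230/(1.536e+04·0.0013) = 11.52.
Step 4 — Bandwidth: Δω = ω₀/Q = 1334 rad/s; BW = Δω/(2π) = 212.3 Hz.

(a) f₀ = 2445 Hz  (b) Q = 11.52  (c) BW = 212.3 Hz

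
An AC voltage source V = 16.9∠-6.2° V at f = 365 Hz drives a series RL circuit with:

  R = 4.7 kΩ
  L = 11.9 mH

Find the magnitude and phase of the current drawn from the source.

Step 1 — Angular frequency: ω = 2π·f = 2π·365 = 2293 rad/s.
Step 2 — Component impedances:
  R: Z = R = 4700 Ω
  L: Z = jωL = j·2293·0.0119 = 0 + j27.29 Ω
Step 3 — Series combination: Z_total = R + L = 4700 + j27.29 Ω = 4700∠0.3° Ω.
Step 4 — Source phasor: V = 16.9∠-6.2° V = 16.8 - j1.825 V.
Step 5 — Ohm's law: I = V / Z_total = (16.8 - j1.825) / (4700 + j27.29) = 0.003572 - j0.0004091 A.
Step 6 — Convert to polar: |I| = 0.003596 A, ∠I = -6.5°.

I = 0.003596∠-6.5° A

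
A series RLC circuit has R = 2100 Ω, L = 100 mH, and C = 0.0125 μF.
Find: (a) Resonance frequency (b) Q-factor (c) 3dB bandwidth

Step 1 — Resonance: ω₀ = 1/√(LC) = 1/√(0.1·1.25e-08) = 2.828e+04 rad/s.
Step 2 — f₀ = ω₀/(2π) = 4502 Hz.
Step 3 — Series Q: Q = ω₀L/R = 2.828e+04·0.1/2100 = 1.347.
Step 4 — Bandwidth: Δω = ω₀/Q = 2.1e+04 rad/s; BW = Δω/(2π) = 3342 Hz.

(a) f₀ = 4502 Hz  (b) Q = 1.347  (c) BW = 3342 Hz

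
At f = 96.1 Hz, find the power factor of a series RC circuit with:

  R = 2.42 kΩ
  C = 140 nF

Step 1 — Angular frequency: ω = 2π·f = 2π·96.1 = 603.8 rad/s.
Step 2 — Component impedances:
  R: Z = R = 2420 Ω
  C: Z = 1/(jωC) = -j/(ω·C) = 0 - j1.183e+04 Ω
Step 3 — Series combination: Z_total = R + C = 2420 - j1.183e+04 Ω = 1.207e+04∠-78.4° Ω.
Step 4 — Power factor: PF = cos(φ) = Re(Z)/|Z| = 2420/12075 = 0.2004.
Step 5 — Type: Im(Z) = -1.183e+04 ⇒ leading (phase φ = -78.4°).

PF = 0.2004 (leading, φ = -78.4°)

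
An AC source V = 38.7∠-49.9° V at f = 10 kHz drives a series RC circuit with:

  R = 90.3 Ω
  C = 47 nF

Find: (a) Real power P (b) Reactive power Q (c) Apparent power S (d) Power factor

Step 1 — Angular frequency: ω = 2π·f = 2π·1e+04 = 6.283e+04 rad/s.
Step 2 — Component impedances:
  R: Z = R = 90.3 Ω
  C: Z = 1/(jωC) = -j/(ω·C) = 0 - j338.6 Ω
Step 3 — Series combination: Z_total = R + C = 90.3 - j338.6 Ω = 350.5∠-75.1° Ω.
Step 4 — Source phasor: V = 38.7∠-49.9° V = 24.93 - j29.6 V.
Step 5 — Current: I = V / Z = 0.09994 + j0.04696 A = 0.1104∠25.2° A.
Step 6 — Complex power: S = V·I* = 1.101 - j4.129 VA.
Step 7 — Real power: P = Re(S) = 1.101 W.
Step 8 — Reactive power: Q = Im(S) = -4.129 VAR.
Step 9 — Apparent power: |S| = 4.273 VA.
Step 10 — Power factor: PF = P/|S| = 0.2577 (leading).

(a) P = 1.101 W  (b) Q = -4.129 VAR  (c) S = 4.273 VA  (d) PF = 0.2577 (leading)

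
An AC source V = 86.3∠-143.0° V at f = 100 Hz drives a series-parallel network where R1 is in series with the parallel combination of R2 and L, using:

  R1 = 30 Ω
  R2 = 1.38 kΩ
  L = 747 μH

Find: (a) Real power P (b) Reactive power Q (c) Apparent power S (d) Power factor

Step 1 — Angular frequency: ω = 2π·f = 2π·100 = 628.3 rad/s.
Step 2 — Component impedances:
  R1: Z = R = 30 Ω
  R2: Z = R = 1380 Ω
  L: Z = jωL = j·628.3·0.000747 = 0 + j0.4694 Ω
Step 3 — Parallel branch: R2 || L = 1/(1/R2 + 1/L) = 0.0001596 + j0.4694 Ω.
Step 4 — Series with R1: Z_total = R1 + (R2 || L) = 30 + j0.4694 Ω = 30∠0.9° Ω.
Step 5 — Source phasor: V = 86.3∠-143.0° V = -68.92 - j51.94 V.
Step 6 — Current: I = V / Z = -2.324 - j1.695 A = 2.876∠-143.9° A.
Step 7 — Complex power: S = V·I* = 248.2 + j3.883 VA.
Step 8 — Real power: P = Re(S) = 248.2 W.
Step 9 — Reactive power: Q = Im(S) = 3.883 VAR.
Step 10 — Apparent power: |S| = 248.2 VA.
Step 11 — Power factor: PF = P/|S| = 0.9999 (lagging).

(a) P = 248.2 W  (b) Q = 3.883 VAR  (c) S = 248.2 VA  (d) PF = 0.9999 (lagging)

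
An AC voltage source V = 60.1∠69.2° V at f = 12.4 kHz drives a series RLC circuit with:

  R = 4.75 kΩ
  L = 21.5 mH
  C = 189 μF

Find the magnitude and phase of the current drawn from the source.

Step 1 — Angular frequency: ω = 2π·f = 2π·1.24e+04 = 7.791e+04 rad/s.
Step 2 — Component impedances:
  R: Z = R = 4750 Ω
  L: Z = jωL = j·7.791e+04·0.0215 = 0 + j1675 Ω
  C: Z = 1/(jωC) = -j/(ω·C) = 0 - j0.06791 Ω
Step 3 — Series combination: Z_total = R + L + C = 4750 + j1675 Ω = 5037∠19.4° Ω.
Step 4 — Source phasor: V = 60.1∠69.2° V = 21.34 + j56.18 V.
Step 5 — Ohm's law: I = V / Z_total = (21.34 + j56.18) / (4750 + j1675) = 0.007706 + j0.009111 A.
Step 6 — Convert to polar: |I| = 0.01193 A, ∠I = 49.8°.

I = 0.01193∠49.8° A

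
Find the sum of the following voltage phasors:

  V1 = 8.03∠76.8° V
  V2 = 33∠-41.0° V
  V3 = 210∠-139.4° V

Step 1 — Convert each phasor to rectangular form:
  V1 = 8.03·(cos(76.8°) + j·sin(76.8°)) = 1.834 + j7.818 V
  V2 = 33·(cos(-41.0°) + j·sin(-41.0°)) = 24.91 - j21.65 V
  V3 = 210·(cos(-139.4°) + j·sin(-139.4°)) = -159.4 - j136.7 V
Step 2 — Sum components: V_total = -132.7 - j150.5 V.
Step 3 — Convert to polar: |V_total| = 200.6 V, ∠V_total = -131.4°.

V_total = 200.6∠-131.4° V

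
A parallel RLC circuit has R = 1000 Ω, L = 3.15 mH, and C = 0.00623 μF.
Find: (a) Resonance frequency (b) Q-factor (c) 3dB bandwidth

Step 1 — Resonance: ω₀ = 1/√(LC) = 1/√(0.00315·6.23e-09) = 2.257e+05 rad/s.
Step 2 — f₀ = ω₀/(2π) = 3.593e+04 Hz.
Step 3 — Parallel Q: Q = R/(ω₀L) = 1000/(2.257e+05·0.00315) = 1.406.
Step 4 — Bandwidth: Δω = ω₀/Q = 1.605e+05 rad/s; BW = Δω/(2π) = 2.555e+04 Hz.

(a) f₀ = 3.593e+04 Hz  (b) Q = 1.406  (c) BW = 2.555e+04 Hz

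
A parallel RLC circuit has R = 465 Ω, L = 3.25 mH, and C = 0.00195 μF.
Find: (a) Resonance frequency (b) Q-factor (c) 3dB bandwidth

Step 1 — Resonance: ω₀ = 1/√(LC) = 1/√(0.00325·1.95e-09) = 3.972e+05 rad/s.
Step 2 — f₀ = ω₀/(2π) = 6.322e+04 Hz.
Step 3 — Parallel Q: Q = R/(ω₀L) = 465/(3.972e+05·0.00325) = 0.3602.
Step 4 — Bandwidth: Δω = ω₀/Q = 1.103e+06 rad/s; BW = Δω/(2π) = 1.755e+05 Hz.

(a) f₀ = 6.322e+04 Hz  (b) Q = 0.3602  (c) BW = 1.755e+05 Hz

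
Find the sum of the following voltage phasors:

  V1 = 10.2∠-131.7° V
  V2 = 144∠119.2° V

Step 1 — Convert each phasor to rectangular form:
  V1 = 10.2·(cos(-131.7°) + j·sin(-131.7°)) = -6.785 - j7.616 V
  V2 = 144·(cos(119.2°) + j·sin(119.2°)) = -70.25 + j125.7 V
Step 2 — Sum components: V_total = -77.04 + j118.1 V.
Step 3 — Convert to polar: |V_total| = 141 V, ∠V_total = 123.1°.

V_total = 141∠123.1° V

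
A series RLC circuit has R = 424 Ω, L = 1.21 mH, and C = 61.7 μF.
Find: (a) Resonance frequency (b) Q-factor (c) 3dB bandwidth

Step 1 — Resonance: ω₀ = 1/√(LC) = 1/√(0.00121·6.17e-05) = 3660 rad/s.
Step 2 — f₀ = ω₀/(2π) = 582.5 Hz.
Step 3 — Series Q: Q = ω₀L/R = 3660·0.00121/424 = 0.01044.
Step 4 — Bandwidth: Δω = ω₀/Q = 3.504e+05 rad/s; BW = Δω/(2π) = 5.577e+04 Hz.

(a) f₀ = 582.5 Hz  (b) Q = 0.01044  (c) BW = 5.577e+04 Hz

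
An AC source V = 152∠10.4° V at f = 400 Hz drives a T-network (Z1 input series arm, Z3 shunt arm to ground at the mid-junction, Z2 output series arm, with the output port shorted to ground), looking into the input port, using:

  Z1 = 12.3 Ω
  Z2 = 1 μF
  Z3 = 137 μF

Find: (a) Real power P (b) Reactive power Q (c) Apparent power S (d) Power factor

Step 1 — Angular frequency: ω = 2π·f = 2π·400 = 2513 rad/s.
Step 2 — Component impedances:
  Z1: Z = R = 12.3 Ω
  Z2: Z = 1/(jωC) = -j/(ω·C) = 0 - j397.9 Ω
  Z3: Z = 1/(jωC) = -j/(ω·C) = 0 - j2.904 Ω
Step 3 — With the output port shorted to ground, the output series arm Z2 runs from the junction to ground; the shunt arm Z3 also runs from the junction to ground. They appear in parallel: Z3 || Z2 = 0 - j2.883 Ω.
Step 4 — Series with input arm Z1: Z_in = Z1 + (Z3 || Z2) = 12.3 - j2.883 Ω = 12.63∠-13.2° Ω.
Step 5 — Source phasor: V = 152∠10.4° V = 149.5 + j27.44 V.
Step 6 — Current: I = V / Z = 11.03 + j4.815 A = 12.03∠23.6° A.
Step 7 — Complex power: S = V·I* = 1781 - j417.4 VA.
Step 8 — Real power: P = Re(S) = 1781 W.
Step 9 — Reactive power: Q = Im(S) = -417.4 VAR.
Step 10 — Apparent power: |S| = 1829 VA.
Step 11 — Power factor: PF = P/|S| = 0.9736 (leading).

(a) P = 1781 W  (b) Q = -417.4 VAR  (c) S = 1829 VA  (d) PF = 0.9736 (leading)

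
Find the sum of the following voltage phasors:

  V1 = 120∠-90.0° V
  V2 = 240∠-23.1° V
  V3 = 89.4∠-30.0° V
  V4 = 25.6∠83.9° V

Step 1 — Convert each phasor to rectangular form:
  V1 = 120·(cos(-90.0°) + j·sin(-90.0°)) = 0 - j120 V
  V2 = 240·(cos(-23.1°) + j·sin(-23.1°)) = 220.8 - j94.16 V
  V3 = 89.4·(cos(-30.0°) + j·sin(-30.0°)) = 77.42 - j44.7 V
  V4 = 25.6·(cos(83.9°) + j·sin(83.9°)) = 2.72 + j25.46 V
Step 2 — Sum components: V_total = 300.9 - j233.4 V.
Step 3 — Convert to polar: |V_total| = 380.8 V, ∠V_total = -37.8°.

V_total = 380.8∠-37.8° V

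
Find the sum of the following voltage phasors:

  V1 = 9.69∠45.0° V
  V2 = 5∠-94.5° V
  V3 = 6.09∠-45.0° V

Step 1 — Convert each phasor to rectangular form:
  V1 = 9.69·(cos(45.0°) + j·sin(45.0°)) = 6.852 + j6.852 V
  V2 = 5·(cos(-94.5°) + j·sin(-94.5°)) = -0.3923 - j4.985 V
  V3 = 6.09·(cos(-45.0°) + j·sin(-45.0°)) = 4.306 - j4.306 V
Step 2 — Sum components: V_total = 10.77 - j2.439 V.
Step 3 — Convert to polar: |V_total| = 11.04 V, ∠V_total = -12.8°.

V_total = 11.04∠-12.8° V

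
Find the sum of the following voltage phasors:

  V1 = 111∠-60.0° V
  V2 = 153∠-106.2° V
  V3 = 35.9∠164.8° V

Step 1 — Convert each phasor to rectangular form:
  V1 = 111·(cos(-60.0°) + j·sin(-60.0°)) = 55.5 - j96.13 V
  V2 = 153·(cos(-106.2°) + j·sin(-106.2°)) = -42.69 - j146.9 V
  V3 = 35.9·(cos(164.8°) + j·sin(164.8°)) = -34.64 + j9.413 V
Step 2 — Sum components: V_total = -21.83 - j233.6 V.
Step 3 — Convert to polar: |V_total| = 234.7 V, ∠V_total = -95.3°.

V_total = 234.7∠-95.3° V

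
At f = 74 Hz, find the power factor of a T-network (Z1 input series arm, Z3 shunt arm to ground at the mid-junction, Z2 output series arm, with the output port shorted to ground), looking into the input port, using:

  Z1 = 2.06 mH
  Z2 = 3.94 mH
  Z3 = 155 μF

Step 1 — Angular frequency: ω = 2π·f = 2π·74 = 465 rad/s.
Step 2 — Component impedances:
  Z1: Z = jωL = j·465·0.00206 = 0 + j0.9578 Ω
  Z2: Z = jωL = j·465·0.00394 = 0 + j1.832 Ω
  Z3: Z = 1/(jωC) = -j/(ω·C) = 0 - j13.88 Ω
Step 3 — With the output port shorted to ground, the output series arm Z2 runs from the junction to ground; the shunt arm Z3 also runs from the junction to ground. They appear in parallel: Z3 || Z2 = 0 + j2.111 Ω.
Step 4 — Series with input arm Z1: Z_in = Z1 + (Z3 || Z2) = 0 + j3.068 Ω = 3.068∠90.0° Ω.
Step 5 — Power factor: PF = cos(φ) = Re(Z)/|Z| = 0/3.068 = 0.
Step 6 — Type: Im(Z) = 3.068 ⇒ lagging (phase φ = 90.0°).

PF = 0 (lagging, φ = 90.0°)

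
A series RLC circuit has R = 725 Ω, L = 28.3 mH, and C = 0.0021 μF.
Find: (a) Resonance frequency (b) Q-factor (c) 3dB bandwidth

Step 1 — Resonance condition Im(Z)=0 gives ω₀ = 1/√(LC).
Step 2 — ω₀ = 1/√(0.0283·2.1e-09) = 1.297e+05 rad/s.
Step 3 — f₀ = ω₀/(2π) = 2.065e+04 Hz.
Step 4 — Series Q: Q = ω₀L/R = 1.297e+05·0.0283/725 = 5.063.
Step 5 — 3dB bandwidth: Δω = ω₀/Q = 2.562e+04 rad/s; BW = Δω/(2π) = 4077 Hz.

(a) f₀ = 2.065e+04 Hz  (b) Q = 5.063  (c) BW = 4077 Hz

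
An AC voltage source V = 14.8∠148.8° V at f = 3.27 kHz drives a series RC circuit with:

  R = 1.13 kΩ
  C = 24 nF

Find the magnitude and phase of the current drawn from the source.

Step 1 — Angular frequency: ω = 2π·f = 2π·3270 = 2.055e+04 rad/s.
Step 2 — Component impedances:
  R: Z = R = 1130 Ω
  C: Z = 1/(jωC) = -j/(ω·C) = 0 - j2028 Ω
Step 3 — Series combination: Z_total = R + C = 1130 - j2028 Ω = 2322∠-60.9° Ω.
Step 4 — Source phasor: V = 14.8∠148.8° V = -12.66 + j7.667 V.
Step 5 — Ohm's law: I = V / Z_total = (-12.66 + j7.667) / (1130 - j2028) = -0.005539 - j0.003156 A.
Step 6 — Convert to polar: |I| = 0.006375 A, ∠I = -150.3°.

I = 0.006375∠-150.3° A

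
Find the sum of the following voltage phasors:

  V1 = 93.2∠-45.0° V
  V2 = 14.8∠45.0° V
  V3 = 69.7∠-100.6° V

Step 1 — Convert each phasor to rectangular form:
  V1 = 93.2·(cos(-45.0°) + j·sin(-45.0°)) = 65.9 - j65.9 V
  V2 = 14.8·(cos(45.0°) + j·sin(45.0°)) = 10.47 + j10.47 V
  V3 = 69.7·(cos(-100.6°) + j·sin(-100.6°)) = -12.82 - j68.51 V
Step 2 — Sum components: V_total = 63.55 - j123.9 V.
Step 3 — Convert to polar: |V_total| = 139.3 V, ∠V_total = -62.9°.

V_total = 139.3∠-62.9° V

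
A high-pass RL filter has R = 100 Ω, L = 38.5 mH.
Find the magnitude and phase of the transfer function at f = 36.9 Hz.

Step 1 — Angular frequency: ω = 2π·36.9 = 231.8 rad/s.
Step 2 — Transfer function: H(jω) = jωL/(R + jωL).
Step 3 — Numerator jωL = j·8.926; denominator R + jωL = 100 + j8.926.
Step 4 — H = 0.007905 + j0.08856.
Step 5 — Magnitude: |H| = 0.08891 (-21.0 dB); phase: φ = 84.9°.

|H| = 0.08891 (-21.0 dB), φ = 84.9°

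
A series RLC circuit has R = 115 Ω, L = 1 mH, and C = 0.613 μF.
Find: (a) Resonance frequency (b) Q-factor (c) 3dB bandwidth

Step 1 — Resonance condition Im(Z)=0 gives ω₀ = 1/√(LC).
Step 2 — ω₀ = 1/√(0.001·6.13e-07) = 4.039e+04 rad/s.
Step 3 — f₀ = ω₀/(2π) = 6428 Hz.
Step 4 — Series Q: Q = ω₀L/R = 4.039e+04·0.001/115 = 0.3512.
Step 5 — 3dB bandwidth: Δω = ω₀/Q = 1.15e+05 rad/s; BW = Δω/(2π) = 1.83e+04 Hz.

(a) f₀ = 6428 Hz  (b) Q = 0.3512  (c) BW = 1.83e+04 Hz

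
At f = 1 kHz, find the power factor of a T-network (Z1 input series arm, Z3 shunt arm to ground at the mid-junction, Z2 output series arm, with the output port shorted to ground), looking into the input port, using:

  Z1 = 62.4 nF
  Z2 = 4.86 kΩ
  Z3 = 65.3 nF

Step 1 — Angular frequency: ω = 2π·f = 2π·1000 = 6283 rad/s.
Step 2 — Component impedances:
  Z1: Z = 1/(jωC) = -j/(ω·C) = 0 - j2551 Ω
  Z2: Z = R = 4860 Ω
  Z3: Z = 1/(jωC) = -j/(ω·C) = 0 - j2437 Ω
Step 3 — With the output port shorted to ground, the output series arm Z2 runs from the junction to ground; the shunt arm Z3 also runs from the junction to ground. They appear in parallel: Z3 || Z2 = 976.7 - j1947 Ω.
Step 4 — Series with input arm Z1: Z_in = Z1 + (Z3 || Z2) = 976.7 - j4498 Ω = 4603∠-77.7° Ω.
Step 5 — Power factor: PF = cos(φ) = Re(Z)/|Z| = 976.7/4603 = 0.2122.
Step 6 — Type: Im(Z) = -4498 ⇒ leading (phase φ = -77.7°).

PF = 0.2122 (leading, φ = -77.7°)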